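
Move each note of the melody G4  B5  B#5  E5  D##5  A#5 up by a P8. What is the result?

G5 B6 B#6 E6 D##6 A#6

G4: an octave up reaches G, and 12 semitones makes it G5.
B5: an octave up reaches B, and 12 semitones makes it B6.
B#5: an octave up reaches B, and 12 semitones makes it B#6.
E5: an octave up reaches E, and 12 semitones makes it E6.
D##5 up a perfect octave is D##6.
A#5: an octave up reaches A, and 12 semitones makes it A#6.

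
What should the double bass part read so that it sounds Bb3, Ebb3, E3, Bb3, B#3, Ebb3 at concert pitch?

The double bass sounds a perfect octave below written, so the written part must be a perfect octave above concert — transpose each note up.
Bb3 to Bb4
Ebb3 to Ebb4
E3 to E4
Bb3 to Bb4
B#3 to B#4
Ebb3 to Ebb4

Bb4 Ebb4 E4 Bb4 B#4 Ebb4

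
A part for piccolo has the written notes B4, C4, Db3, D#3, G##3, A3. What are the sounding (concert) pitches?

The piccolo sounds a perfect octave above written, so transpose each written note up a perfect octave.
B4 to B5
C4 to C5
Db3 to Db4
D#3 to D#4
G##3 to G##4
A3 to A4

B5 C5 Db4 D#4 G##4 A4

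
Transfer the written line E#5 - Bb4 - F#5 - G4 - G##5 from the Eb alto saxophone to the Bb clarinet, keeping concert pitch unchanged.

A#4 Eb4 B4 C4 C##5

First find concert pitch: the Eb alto saxophone sounds a major sixth below written, so E#5 Bb4 F#5 G4 G##5 sounds G#4 Db4 A4 Bb3 B#4.
Then write for Bb clarinet: it sounds a major second below written, so the part must be a major second above concert.
G#4 → A#4
Db4 → Eb4
A4 → B4
Bb3 → C4
B#4 → C##5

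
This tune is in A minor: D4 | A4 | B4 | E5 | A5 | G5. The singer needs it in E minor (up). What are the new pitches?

A4 E5 F#5 B5 E6 D6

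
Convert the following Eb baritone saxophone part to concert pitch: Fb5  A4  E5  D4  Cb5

Abb3 C3 G3 F2 Ebb3

The Eb baritone saxophone sounds a major thirteenth below written, so transpose each written note down a major thirteenth.
Fb5 becomes Abb3
A4 becomes C3
E5 becomes G3
D4 becomes F2
Cb5 becomes Ebb3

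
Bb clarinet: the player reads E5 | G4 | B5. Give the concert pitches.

D5 F4 A5

The Bb clarinet sounds a major second below written, so transpose each written note down a major second.
E5 gives D5
G4 gives F4
B5 gives A5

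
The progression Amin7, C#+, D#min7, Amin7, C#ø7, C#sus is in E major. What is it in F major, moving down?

E major down to F major is a major seventh; each chord root moves by that interval while the quality stays the same.
Amin7: root A down a major seventh → Bb, giving Bbmin7.
C#+: root C# down a major seventh → D, giving D+.
D#min7: root D# down a major seventh → E, giving Emin7.
Amin7: root A down a major seventh → Bb, giving Bbmin7.
C#ø7: root C# down a major seventh → D, giving Dø7.
C#sus: root C# down a major seventh → D, giving Dsus.

Bbmin7 D+ Emin7 Bbmin7 Dø7 Dsus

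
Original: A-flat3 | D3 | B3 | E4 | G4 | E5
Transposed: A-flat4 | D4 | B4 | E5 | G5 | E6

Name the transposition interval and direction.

Take the first pair: Ab3 → Ab4. A to A spans 8 letter names, so the interval is some kind of octave.
Ab3 to Ab4 is 12 semitones, which makes it a perfect octave; the second version is higher, so the direction is up.
Checking another pair — E5 → E6 — gives the same interval.

up a perfect octave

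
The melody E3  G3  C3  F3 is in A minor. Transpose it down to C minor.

G2 Bb2 Eb2 Ab2

A minor to C minor down is a major sixth, so every note moves down by that interval.
E3 becomes G2
G3 becomes Bb2
C3 becomes Eb2
F3 becomes Ab2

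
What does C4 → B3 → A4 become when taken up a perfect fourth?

A perfect fourth up from C4 gives F4.
A perfect fourth up from B3 gives E4.
A4: a fourth up reaches D, and 5 semitones makes it D5.

F4 E4 D5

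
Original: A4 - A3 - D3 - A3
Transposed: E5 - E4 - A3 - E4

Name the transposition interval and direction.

up a perfect fifth

Take the first pair: A4 → E5. A to E spans 5 letter names, so the interval is some kind of fifth.
A4 to E5 is 7 semitones, which makes it a perfect fifth; the second version is higher, so the direction is up.
Checking another pair — A3 → E4 — gives the same interval.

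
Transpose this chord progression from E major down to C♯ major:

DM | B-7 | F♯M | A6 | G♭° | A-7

E major down to C♯ major is a minor third; each chord root moves by that interval while the quality stays the same.
DM: root D down a minor third → B, giving BM.
B-7: root B down a minor third → G#, giving G#-7.
F♯M: root F♯ down a minor third → D#, giving D#M.
A6: root A down a minor third → F#, giving F#6.
G♭°: root G♭ down a minor third → Eb, giving Eb°.
A-7: root A down a minor third → F#, giving F#-7.

BM G#-7 D#M F#6 Eb° F#-7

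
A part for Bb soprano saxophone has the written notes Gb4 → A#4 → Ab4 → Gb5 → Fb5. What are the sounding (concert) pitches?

Fb4 G#4 Gb4 Fb5 Ebb5

Written C4 on the Bb soprano saxophone sounds as Bb3, a major second lower; apply that shift to every note.
Gb4 gives Fb4
A#4 gives G#4
Ab4 gives Gb4
Gb5 gives Fb5
Fb5 gives Ebb5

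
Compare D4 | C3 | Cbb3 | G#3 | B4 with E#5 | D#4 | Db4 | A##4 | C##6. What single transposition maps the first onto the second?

From D4 to E#5 is 9 letter names — a ninth of some quality.
D4 to E#5 is 15 semitones, which makes it an augmented ninth; the second version is higher, so the direction is up.
Checking another pair — B4 → C##6 — gives the same interval.

up an augmented ninth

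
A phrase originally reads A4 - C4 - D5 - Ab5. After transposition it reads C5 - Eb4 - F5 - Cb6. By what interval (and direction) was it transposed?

up a minor third

Take the first pair: A4 → C5. A to C spans 3 letter names, so the interval is some kind of third.
A4 to C5 is 3 semitones, which makes it a minor third; the second version is higher, so the direction is up.
Checking another pair — Ab5 → Cb6 — gives the same interval.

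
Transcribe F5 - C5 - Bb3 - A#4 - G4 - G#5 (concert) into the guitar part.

F6 C6 Bb4 A#5 G5 G#6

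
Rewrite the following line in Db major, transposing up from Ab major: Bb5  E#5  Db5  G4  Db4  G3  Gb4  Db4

Eb6 A#5 Gb5 C5 Gb4 C4 Cb5 Gb4

From Ab up to Db is a perfect fourth; apply that to each pitch.
Bb5 -> Eb6
E#5 -> A#5
Db5 -> Gb5
G4 -> C5
Db4 -> Gb4
G3 -> C4
Gb4 -> Cb5
Db4 -> Gb4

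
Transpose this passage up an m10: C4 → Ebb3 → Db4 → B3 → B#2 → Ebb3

C4 becomes Eb5
Ebb3 becomes Gbb4
Db4 becomes Fb5
B3 becomes D5
B#2 becomes D#4
Ebb3 becomes Gbb4

Eb5 Gbb4 Fb5 D5 D#4 Gbb4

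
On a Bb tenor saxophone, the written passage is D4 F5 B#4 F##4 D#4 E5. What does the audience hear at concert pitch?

Written C4 on the Bb tenor saxophone sounds as Bb2, a major ninth lower; apply that shift to every note.
D4 gives C3
F5 gives Eb4
B#4 gives A#3
F##4 gives E#3
D#4 gives C#3
E5 gives D4

C3 Eb4 A#3 E#3 C#3 D4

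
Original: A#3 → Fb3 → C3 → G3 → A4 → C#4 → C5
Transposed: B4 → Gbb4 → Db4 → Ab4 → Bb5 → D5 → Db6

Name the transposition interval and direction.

up a minor ninth

Take the first pair: A#3 → B4. A to B spans 9 letter names, so the interval is some kind of ninth.
A#3 to B4 is 13 semitones, which makes it a minor ninth; the second version is higher, so the direction is up.
Checking another pair — C5 → Db6 — gives the same interval.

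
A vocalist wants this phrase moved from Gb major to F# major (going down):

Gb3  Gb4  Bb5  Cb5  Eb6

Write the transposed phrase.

Gb major to F# major down is a diminished second, so every note moves down by that interval.
Gb3 gives F#3
Gb4 gives F#4
Bb5 gives A#5
Cb5 gives B4
Eb6 gives D#6

F#3 F#4 A#5 B4 D#6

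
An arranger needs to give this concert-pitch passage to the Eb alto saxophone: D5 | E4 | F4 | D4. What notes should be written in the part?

Written C4 sounds as Eb3 on the Eb alto saxophone, so concert pitches are written a major sixth up.
D5 to B5
E4 to C#5
F4 to D5
D4 to B4

B5 C#5 D5 B4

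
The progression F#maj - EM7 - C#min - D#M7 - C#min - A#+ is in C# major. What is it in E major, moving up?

Amaj GM7 Emin F#M7 Emin C#+

C# major up to E major is a minor third; each chord root moves by that interval while the quality stays the same.
F#maj: root F# up a minor third → A, giving Amaj.
EM7: root E up a minor third → G, giving GM7.
C#min: root C# up a minor third → E, giving Emin.
D#M7: root D# up a minor third → F#, giving F#M7.
C#min: root C# up a minor third → E, giving Emin.
A#+: root A# up a minor third → C#, giving C#+.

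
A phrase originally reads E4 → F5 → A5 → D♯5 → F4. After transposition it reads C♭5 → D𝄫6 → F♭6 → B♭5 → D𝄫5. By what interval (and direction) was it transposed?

Take the first pair: E4 → Cb5. E to C spans 6 letter names, so the interval is some kind of sixth.
E4 to Cb5 is 7 semitones, which makes it a diminished sixth; the second version is higher, so the direction is up.
Checking another pair — F4 → Dbb5 — gives the same interval.

up a diminished sixth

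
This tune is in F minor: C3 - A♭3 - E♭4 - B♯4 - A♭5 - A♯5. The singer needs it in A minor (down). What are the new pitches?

E2 C3 G3 D##4 C5 C##5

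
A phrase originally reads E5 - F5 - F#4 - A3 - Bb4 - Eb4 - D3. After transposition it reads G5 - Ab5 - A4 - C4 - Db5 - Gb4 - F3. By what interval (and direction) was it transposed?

Take the first pair: E5 → G5. E to G spans 3 letter names, so the interval is some kind of third.
E5 to G5 is 3 semitones, which makes it a minor third; the second version is higher, so the direction is up.
Checking another pair — D3 → F3 — gives the same interval.

up a minor third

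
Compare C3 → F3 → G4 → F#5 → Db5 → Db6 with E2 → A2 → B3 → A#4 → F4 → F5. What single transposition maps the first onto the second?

Take the first pair: C3 → E2. C to E spans 6 letter names, so the interval is some kind of sixth.
E2 to C3 is 8 semitones, which makes it a minor sixth; the second version is lower, so the direction is down.
Checking another pair — Db6 → F5 — gives the same interval.

down a minor sixth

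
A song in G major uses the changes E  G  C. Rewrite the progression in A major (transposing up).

G major up to A major is a major second; each chord root moves by that interval while the quality stays the same.
E: root E up a major second → F#, giving F#.
G: root G up a major second → A, giving A.
C: root C up a major second → D, giving D.

F# A D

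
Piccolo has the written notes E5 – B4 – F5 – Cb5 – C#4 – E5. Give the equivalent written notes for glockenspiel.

E4 B3 F4 Cb4 C#3 E4

First find concert pitch: the piccolo sounds a perfect octave above written, so E5 B4 F5 Cb5 C#4 E5 sounds E6 B5 F6 Cb6 C#5 E6.
Then write for glockenspiel: it sounds a perfect fifteenth above written, so the part must be a perfect fifteenth below concert.
E6 → E4
B5 → B3
F6 → F4
Cb6 → Cb4
C#5 → C#3
E6 → E4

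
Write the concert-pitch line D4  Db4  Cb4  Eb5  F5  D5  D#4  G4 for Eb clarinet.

Written C4 sounds as Eb4 on the Eb clarinet, so concert pitches are written a minor third down.
D4 becomes B3
Db4 becomes Bb3
Cb4 becomes Ab3
Eb5 becomes C5
F5 becomes D5
D5 becomes B4
D#4 becomes B#3
G4 becomes E4

B3 Bb3 Ab3 C5 D5 B4 B#3 E4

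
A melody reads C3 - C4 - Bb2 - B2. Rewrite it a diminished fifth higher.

C3 up a diminished fifth is Gb3.
C4 up a diminished fifth is Gb4.
Bb2 up a diminished fifth is Fb3.
A diminished fifth up from B2 gives F3.

Gb3 Gb4 Fb3 F3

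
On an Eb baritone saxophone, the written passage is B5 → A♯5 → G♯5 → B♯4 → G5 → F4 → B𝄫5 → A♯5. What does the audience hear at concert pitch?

D4 C#4 B3 D#3 Bb3 Ab2 Dbb4 C#4

Written C4 on the Eb baritone saxophone sounds as Eb2, a major thirteenth lower; apply that shift to every note.
B5 to D4
A#5 to C#4
G#5 to B3
B#4 to D#3
G5 to Bb3
F4 to Ab2
Bbb5 to Dbb4
A#5 to C#4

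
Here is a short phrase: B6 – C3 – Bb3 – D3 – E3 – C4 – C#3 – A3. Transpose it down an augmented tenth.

Gb5 Abb1 Gbb2 Bbb1 Cb2 Abb2 Ab1 Fb2

B6 gives Gb5
C3 gives Abb1
Bb3 gives Gbb2
D3 gives Bbb1
E3 gives Cb2
C4 gives Abb2
C#3 gives Ab1
A3 gives Fb2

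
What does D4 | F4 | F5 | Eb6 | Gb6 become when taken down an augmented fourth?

Ab3 Cb4 Cb5 Bbb5 Dbb6

D4 -> Ab3
F4 -> Cb4
F5 -> Cb5
Eb6 -> Bbb5
Gb6 -> Dbb6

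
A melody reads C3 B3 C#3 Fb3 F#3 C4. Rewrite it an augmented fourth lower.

Gb2 F3 G2 Cbb3 C3 Gb3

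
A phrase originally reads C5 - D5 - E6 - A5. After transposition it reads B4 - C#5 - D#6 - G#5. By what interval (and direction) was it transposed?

down a minor second

Take the first pair: C5 → B4. C to B spans 2 letter names, so the interval is some kind of second.
B4 to C5 is 1 semitone, which makes it a minor second; the second version is lower, so the direction is down.
Checking another pair — A5 → G#5 — gives the same interval.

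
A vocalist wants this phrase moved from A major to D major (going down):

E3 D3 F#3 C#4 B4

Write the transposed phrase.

A2 G2 B2 F#3 E4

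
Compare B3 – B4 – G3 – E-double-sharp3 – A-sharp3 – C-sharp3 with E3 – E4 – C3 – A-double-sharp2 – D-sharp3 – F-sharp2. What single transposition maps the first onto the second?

Take the first pair: B3 → E3. B to E spans 5 letter names, so the interval is some kind of fifth.
E3 to B3 is 7 semitones, which makes it a perfect fifth; the second version is lower, so the direction is down.
Checking another pair — C#3 → F#2 — gives the same interval.

down a perfect fifth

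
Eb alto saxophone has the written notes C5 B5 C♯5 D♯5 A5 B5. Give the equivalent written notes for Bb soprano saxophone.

F4 E5 F#4 G#4 D5 E5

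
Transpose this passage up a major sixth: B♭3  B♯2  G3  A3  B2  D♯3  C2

Bb3 -> G4
B#2 -> G##3
G3 -> E4
A3 -> F#4
B2 -> G#3
D#3 -> B#3
C2 -> A2

G4 G##3 E4 F#4 G#3 B#3 A2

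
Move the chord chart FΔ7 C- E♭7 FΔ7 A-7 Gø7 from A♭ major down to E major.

A♭ major down to E major is a diminished fourth; each chord root moves by that interval while the quality stays the same.
FΔ7: root F down a diminished fourth → C#, giving C#Δ7.
C-: root C down a diminished fourth → G#, giving G#-.
E♭7: root E♭ down a diminished fourth → B, giving B7.
FΔ7: root F down a diminished fourth → C#, giving C#Δ7.
A-7: root A down a diminished fourth → E#, giving E#-7.
Gø7: root G down a diminished fourth → D#, giving D#ø7.

C#Δ7 G#- B7 C#Δ7 E#-7 D#ø7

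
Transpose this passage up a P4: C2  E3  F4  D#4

C2 becomes F2
E3 becomes A3
F4 becomes Bb4
D#4 becomes G#4

F2 A3 Bb4 G#4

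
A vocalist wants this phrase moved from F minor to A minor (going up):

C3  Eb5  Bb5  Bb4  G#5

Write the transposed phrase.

E3 G5 D6 D5 B#5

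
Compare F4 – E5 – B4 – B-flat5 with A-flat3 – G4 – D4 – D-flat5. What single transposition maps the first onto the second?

down a major sixth

Take the first pair: F4 → Ab3. F to A spans 6 letter names, so the interval is some kind of sixth.
Ab3 to F4 is 9 semitones, which makes it a major sixth; the second version is lower, so the direction is down.
Checking another pair — Bb5 → Db5 — gives the same interval.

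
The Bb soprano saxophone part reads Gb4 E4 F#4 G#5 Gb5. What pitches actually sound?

Written C4 on the Bb soprano saxophone sounds as Bb3, a major second lower; apply that shift to every note.
Gb4 gives Fb4
E4 gives D4
F#4 gives E4
G#5 gives F#5
Gb5 gives Fb5

Fb4 D4 E4 F#5 Fb5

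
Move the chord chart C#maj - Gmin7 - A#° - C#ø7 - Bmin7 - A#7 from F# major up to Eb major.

Bbmaj Fbmin7 G° Bbø7 Abmin7 G7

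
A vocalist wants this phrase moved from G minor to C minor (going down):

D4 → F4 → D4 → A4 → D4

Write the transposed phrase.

G3 Bb3 G3 D4 G3

From G down to C is a perfect fifth; apply that to each pitch.
D4 to G3
F4 to Bb3
D4 to G3
A4 to D4
D4 to G3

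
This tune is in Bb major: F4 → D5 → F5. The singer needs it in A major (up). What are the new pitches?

E5 C#6 E6

Bb major to A major up is a major seventh, so every note moves up by that interval.
F4 to E5
D5 to C#6
F5 to E6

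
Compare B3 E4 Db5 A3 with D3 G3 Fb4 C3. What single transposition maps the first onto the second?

down a major sixth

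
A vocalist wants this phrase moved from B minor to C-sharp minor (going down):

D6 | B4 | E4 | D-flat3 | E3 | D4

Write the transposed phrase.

From B down to C-sharp is a minor seventh; apply that to each pitch.
D6 to E5
B4 to C#4
E4 to F#3
Db3 to Eb2
E3 to F#2
D4 to E3

E5 C#4 F#3 Eb2 F#2 E3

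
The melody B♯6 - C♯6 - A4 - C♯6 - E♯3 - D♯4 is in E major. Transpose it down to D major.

A#6 B5 G4 B5 D#3 C#4

From E down to D is a major second; apply that to each pitch.
B#6 → A#6
C#6 → B5
A4 → G4
C#6 → B5
E#3 → D#3
D#4 → C#4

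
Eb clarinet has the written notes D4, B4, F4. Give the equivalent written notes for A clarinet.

First find concert pitch: the Eb clarinet sounds a minor third above written, so D4 B4 F4 sounds F4 D5 Ab4.
Then write for A clarinet: it sounds a minor third below written, so the part must be a minor third above concert.
F4 → Ab4
D5 → F5
Ab4 → Cb5

Ab4 F5 Cb5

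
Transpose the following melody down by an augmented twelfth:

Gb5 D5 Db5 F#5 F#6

Gb5 becomes Cbb4
D5 becomes Gb3
Db5 becomes Gbb3
F#5 becomes Bb3
F#6 becomes Bb4

Cbb4 Gb3 Gbb3 Bb3 Bb4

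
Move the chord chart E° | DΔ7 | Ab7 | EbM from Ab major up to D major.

A#° G#Δ7 D7 AM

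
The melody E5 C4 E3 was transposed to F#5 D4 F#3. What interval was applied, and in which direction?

Take the first pair: E5 → F#5. E to F spans 2 letter names, so the interval is some kind of second.
E5 to F#5 is 2 semitones, which makes it a major second; the second version is higher, so the direction is up.
Checking another pair — E3 → F#3 — gives the same interval.

up a major second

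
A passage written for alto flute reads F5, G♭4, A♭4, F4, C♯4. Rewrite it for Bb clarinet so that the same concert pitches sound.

D5 Eb4 F4 D4 A#3

First find concert pitch: the alto flute sounds a perfect fourth below written, so F5 G♭4 A♭4 F4 C♯4 sounds C5 Db4 Eb4 C4 G#3.
Then write for Bb clarinet: it sounds a major second below written, so the part must be a major second above concert.
C5 → D5
Db4 → Eb4
Eb4 → F4
C4 → D4
G#3 → A#3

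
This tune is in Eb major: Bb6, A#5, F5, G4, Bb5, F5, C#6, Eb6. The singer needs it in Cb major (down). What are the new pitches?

Gb6 F#5 Db5 Eb4 Gb5 Db5 A5 Cb6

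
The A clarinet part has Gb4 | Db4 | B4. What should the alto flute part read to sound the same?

Ab4 Eb4 C#5

First find concert pitch: the A clarinet sounds a minor third below written, so Gb4 Db4 B4 sounds Eb4 Bb3 G#4.
Then write for alto flute: it sounds a perfect fourth below written, so the part must be a perfect fourth above concert.
Eb4 → Ab4
Bb3 → Eb4
G#4 → C#5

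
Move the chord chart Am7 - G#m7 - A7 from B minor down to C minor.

B minor down to C minor is a major seventh; each chord root moves by that interval while the quality stays the same.
Am7: root A down a major seventh → Bb, giving Bbm7.
G#m7: root G# down a major seventh → A, giving Am7.
A7: root A down a major seventh → Bb, giving Bb7.

Bbm7 Am7 Bb7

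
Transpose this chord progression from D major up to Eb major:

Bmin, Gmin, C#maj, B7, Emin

Cmin Abmin Dmaj C7 Fmin

D major up to Eb major is a minor second; each chord root moves by that interval while the quality stays the same.
Bmin: root B up a minor second → C, giving Cmin.
Gmin: root G up a minor second → Ab, giving Abmin.
C#maj: root C# up a minor second → D, giving Dmaj.
B7: root B up a minor second → C, giving C7.
Emin: root E up a minor second → F, giving Fmin.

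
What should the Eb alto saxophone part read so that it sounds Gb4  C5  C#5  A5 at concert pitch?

Eb5 A5 A#5 F#6

The Eb alto saxophone sounds a major sixth below written, so the written part must be a major sixth above concert — transpose each note up.
Gb4 becomes Eb5
C5 becomes A5
C#5 becomes A#5
A5 becomes F#6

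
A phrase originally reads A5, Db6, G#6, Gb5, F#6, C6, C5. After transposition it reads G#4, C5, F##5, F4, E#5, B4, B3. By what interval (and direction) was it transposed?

down a minor ninth

Take the first pair: A5 → G#4. A to G spans 9 letter names, so the interval is some kind of ninth.
G#4 to A5 is 13 semitones, which makes it a minor ninth; the second version is lower, so the direction is down.
Checking another pair — C5 → B3 — gives the same interval.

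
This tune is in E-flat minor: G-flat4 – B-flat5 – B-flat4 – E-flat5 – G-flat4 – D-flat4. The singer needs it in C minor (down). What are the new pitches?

Eb4 G5 G4 C5 Eb4 Bb3

E-flat minor to C minor down is a minor third, so every note moves down by that interval.
Gb4 becomes Eb4
Bb5 becomes G5
Bb4 becomes G4
Eb5 becomes C5
Gb4 becomes Eb4
Db4 becomes Bb3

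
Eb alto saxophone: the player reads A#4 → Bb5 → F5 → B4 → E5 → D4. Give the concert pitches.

The Eb alto saxophone sounds a major sixth below written, so transpose each written note down a major sixth.
A#4 to C#4
Bb5 to Db5
F5 to Ab4
B4 to D4
E5 to G4
D4 to F3

C#4 Db5 Ab4 D4 G4 F3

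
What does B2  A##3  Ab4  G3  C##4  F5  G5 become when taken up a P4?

B2 up a perfect fourth is E3.
A perfect fourth up from A##3 gives D##4.
Ab4 up a perfect fourth is Db5.
G3 up a perfect fourth is C4.
C##4: a fourth up reaches F, and 5 semitones makes it F##4.
F5 up a perfect fourth is Bb5.
G5: a fourth up reaches C, and 5 semitones makes it C6.

E3 D##4 Db5 C4 F##4 Bb5 C6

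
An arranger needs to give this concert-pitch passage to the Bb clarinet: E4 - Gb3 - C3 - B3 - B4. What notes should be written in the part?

The Bb clarinet sounds a major second below written, so the written part must be a major second above concert — transpose each note up.
E4 -> F#4
Gb3 -> Ab3
C3 -> D3
B3 -> C#4
B4 -> C#5

F#4 Ab3 D3 C#4 C#5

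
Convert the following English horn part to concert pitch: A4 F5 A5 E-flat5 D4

D4 Bb4 D5 Ab4 G3

The English horn sounds a perfect fifth below written, so transpose each written note down a perfect fifth.
A4 → D4
F5 → Bb4
A5 → D5
Eb5 → Ab4
D4 → G3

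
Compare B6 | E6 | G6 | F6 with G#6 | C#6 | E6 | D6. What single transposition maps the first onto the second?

down a minor third

From B6 to G#6 is 3 letter names — a third of some quality.
G#6 to B6 is 3 semitones, which makes it a minor third; the second version is lower, so the direction is down.
Checking another pair — F6 → D6 — gives the same interval.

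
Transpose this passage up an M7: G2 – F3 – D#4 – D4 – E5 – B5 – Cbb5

G2 to F#3
F3 to E4
D#4 to C##5
D4 to C#5
E5 to D#6
B5 to A#6
Cbb5 to Bbb5

F#3 E4 C##5 C#5 D#6 A#6 Bbb5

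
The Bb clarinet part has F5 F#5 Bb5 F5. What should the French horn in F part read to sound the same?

First find concert pitch: the Bb clarinet sounds a major second below written, so F5 F#5 Bb5 F5 sounds Eb5 E5 Ab5 Eb5.
Then write for French horn in F: it sounds a perfect fifth below written, so the part must be a perfect fifth above concert.
Eb5 → Bb5
E5 → B5
Ab5 → Eb6
Eb5 → Bb5

Bb5 B5 Eb6 Bb5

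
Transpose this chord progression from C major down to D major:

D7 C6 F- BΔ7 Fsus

E7 D6 G- C#Δ7 Gsus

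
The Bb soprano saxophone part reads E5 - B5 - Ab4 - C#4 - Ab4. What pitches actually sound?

D5 A5 Gb4 B3 Gb4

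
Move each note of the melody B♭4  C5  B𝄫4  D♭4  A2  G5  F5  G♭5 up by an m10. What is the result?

A minor tenth up from Bb4 gives Db6.
C5 up a minor tenth is Eb6.
Bbb4 up a minor tenth is Dbb6.
Db4 up a minor tenth is Fb5.
A2 up a minor tenth is C4.
G5: a tenth up reaches B, and 15 semitones makes it Bb6.
F5: a tenth up reaches A, and 15 semitones makes it Ab6.
Gb5 up a minor tenth is Bbb6.

Db6 Eb6 Dbb6 Fb5 C4 Bb6 Ab6 Bbb6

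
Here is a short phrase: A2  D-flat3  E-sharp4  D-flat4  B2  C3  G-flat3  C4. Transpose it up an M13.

F#4 Bb4 C##6 Bb5 G#4 A4 Eb5 A5

A major thirteenth up from A2 gives F#4.
A major thirteenth up from Db3 gives Bb4.
E#4 up a major thirteenth is C##6.
Db4 up a major thirteenth is Bb5.
A major thirteenth up from B2 gives G#4.
A major thirteenth up from C3 gives A4.
Gb3 up a major thirteenth is Eb5.
C4: a thirteenth up reaches A, and 21 semitones makes it A5.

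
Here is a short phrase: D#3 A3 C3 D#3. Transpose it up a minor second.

E3 Bb3 Db3 E3

A minor second up from D#3 gives E3.
A3 up a minor second is Bb3.
A minor second up from C3 gives Db3.
D#3 up a minor second is E3.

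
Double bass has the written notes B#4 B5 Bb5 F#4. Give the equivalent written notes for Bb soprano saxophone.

C##4 C#5 C5 G#3

First find concert pitch: the double bass sounds a perfect octave below written, so B#4 B5 Bb5 F#4 sounds B#3 B4 Bb4 F#3.
Then write for Bb soprano saxophone: it sounds a major second below written, so the part must be a major second above concert.
B#3 → C##4
B4 → C#5
Bb4 → C5
F#3 → G#3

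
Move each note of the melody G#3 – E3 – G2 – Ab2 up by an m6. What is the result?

G#3: a sixth up reaches E, and 8 semitones makes it E4.
E3 up a minor sixth is C4.
G2: a sixth up reaches E, and 8 semitones makes it Eb3.
Ab2: a sixth up reaches F, and 8 semitones makes it Fb3.

E4 C4 Eb3 Fb3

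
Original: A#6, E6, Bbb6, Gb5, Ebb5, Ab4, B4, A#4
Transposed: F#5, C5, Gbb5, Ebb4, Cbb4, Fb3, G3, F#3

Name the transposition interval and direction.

down a major tenth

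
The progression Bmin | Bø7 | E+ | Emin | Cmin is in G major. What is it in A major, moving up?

G major up to A major is a major second; each chord root moves by that interval while the quality stays the same.
Bmin: root B up a major second → C#, giving C#min.
Bø7: root B up a major second → C#, giving C#ø7.
E+: root E up a major second → F#, giving F#+.
Emin: root E up a major second → F#, giving F#min.
Cmin: root C up a major second → D, giving Dmin.

C#min C#ø7 F#+ F#min Dmin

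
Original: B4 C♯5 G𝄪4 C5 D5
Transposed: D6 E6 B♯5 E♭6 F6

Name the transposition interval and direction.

up a minor tenth

Take the first pair: B4 → D6. B to D spans 10 letter names, so the interval is some kind of tenth.
B4 to D6 is 15 semitones, which makes it a minor tenth; the second version is higher, so the direction is up.
Checking another pair — D5 → F6 — gives the same interval.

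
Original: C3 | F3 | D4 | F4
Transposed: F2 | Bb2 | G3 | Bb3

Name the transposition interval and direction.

Take the first pair: C3 → F2. C to F spans 5 letter names, so the interval is some kind of fifth.
F2 to C3 is 7 semitones, which makes it a perfect fifth; the second version is lower, so the direction is down.
Checking another pair — F4 → Bb3 — gives the same interval.

down a perfect fifth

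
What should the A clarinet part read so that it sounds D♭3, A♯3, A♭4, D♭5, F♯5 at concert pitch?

Written C4 sounds as A3 on the A clarinet, so concert pitches are written a minor third up.
Db3 → Fb3
A#3 → C#4
Ab4 → Cb5
Db5 → Fb5
F#5 → A5

Fb3 C#4 Cb5 Fb5 A5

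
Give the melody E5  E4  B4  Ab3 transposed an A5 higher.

B#5 B#4 F##5 E4

E5 → B#5
E4 → B#4
B4 → F##5
Ab3 → E4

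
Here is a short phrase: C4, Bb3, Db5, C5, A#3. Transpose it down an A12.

Fb2 Ebb2 Gbb3 Fb3 D2

C4: a twelfth down reaches F, and 20 semitones makes it Fb2.
Bb3: a twelfth down reaches E, and 20 semitones makes it Ebb2.
An augmented twelfth down from Db5 gives Gbb3.
C5 down an augmented twelfth is Fb3.
A#3 down an augmented twelfth is D2.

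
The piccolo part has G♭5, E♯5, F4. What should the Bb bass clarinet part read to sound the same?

Ab7 F##7 G6

First find concert pitch: the piccolo sounds a perfect octave above written, so G♭5 E♯5 F4 sounds Gb6 E#6 F5.
Then write for Bb bass clarinet: it sounds a major ninth below written, so the part must be a major ninth above concert.
Gb6 → Ab7
E#6 → F##7
F5 → G6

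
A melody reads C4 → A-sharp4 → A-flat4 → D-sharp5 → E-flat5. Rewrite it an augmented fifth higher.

C4 up an augmented fifth is G#4.
An augmented fifth up from A#4 gives E##5.
Ab4 up an augmented fifth is E5.
D#5: a fifth up reaches A, and 8 semitones makes it A##5.
Eb5 up an augmented fifth is B5.

G#4 E##5 E5 A##5 B5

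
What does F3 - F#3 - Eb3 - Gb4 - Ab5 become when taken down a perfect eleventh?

C2 C#2 Bb1 Db3 Eb4

F3 -> C2
F#3 -> C#2
Eb3 -> Bb1
Gb4 -> Db3
Ab5 -> Eb4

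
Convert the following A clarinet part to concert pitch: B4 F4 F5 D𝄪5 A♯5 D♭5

G#4 D4 D5 B##4 F##5 Bb4

Written C4 on the A clarinet sounds as A3, a minor third lower; apply that shift to every note.
B4 to G#4
F4 to D4
F5 to D5
D##5 to B##4
A#5 to F##5
Db5 to Bb4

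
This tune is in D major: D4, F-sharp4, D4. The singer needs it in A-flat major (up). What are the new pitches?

From D up to A-flat is a diminished fifth; apply that to each pitch.
D4 → Ab4
F#4 → C5
D4 → Ab4

Ab4 C5 Ab4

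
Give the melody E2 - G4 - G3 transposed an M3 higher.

E2 to G#2
G4 to B4
G3 to B3

G#2 B4 B3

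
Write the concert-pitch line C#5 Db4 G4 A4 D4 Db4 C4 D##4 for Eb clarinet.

Written C4 sounds as Eb4 on the Eb clarinet, so concert pitches are written a minor third down.
C#5 -> A#4
Db4 -> Bb3
G4 -> E4
A4 -> F#4
D4 -> B3
Db4 -> Bb3
C4 -> A3
D##4 -> B##3

A#4 Bb3 E4 F#4 B3 Bb3 A3 B##3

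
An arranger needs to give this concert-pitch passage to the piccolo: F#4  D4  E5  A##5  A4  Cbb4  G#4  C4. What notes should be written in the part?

The piccolo sounds a perfect octave above written, so the written part must be a perfect octave below concert — transpose each note down.
F#4 -> F#3
D4 -> D3
E5 -> E4
A##5 -> A##4
A4 -> A3
Cbb4 -> Cbb3
G#4 -> G#3
C4 -> C3

F#3 D3 E4 A##4 A3 Cbb3 G#3 C3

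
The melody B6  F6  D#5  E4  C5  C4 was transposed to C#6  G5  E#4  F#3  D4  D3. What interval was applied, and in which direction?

down a minor seventh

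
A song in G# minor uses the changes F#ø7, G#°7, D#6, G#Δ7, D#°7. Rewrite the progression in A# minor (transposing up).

G#ø7 A#°7 E#6 A#Δ7 E#°7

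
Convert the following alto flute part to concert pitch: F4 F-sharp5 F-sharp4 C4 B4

Written C4 on the alto flute sounds as G3, a perfect fourth lower; apply that shift to every note.
F4 gives C4
F#5 gives C#5
F#4 gives C#4
C4 gives G3
B4 gives F#4

C4 C#5 C#4 G3 F#4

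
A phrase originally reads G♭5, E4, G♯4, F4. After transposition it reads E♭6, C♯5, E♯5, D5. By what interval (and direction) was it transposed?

up a major sixth

From Gb5 to Eb6 is 6 letter names — a sixth of some quality.
Gb5 to Eb6 is 9 semitones, which makes it a major sixth; the second version is higher, so the direction is up.
Checking another pair — F4 → D5 — gives the same interval.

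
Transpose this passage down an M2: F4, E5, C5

Eb4 D5 Bb4

F4 down a major second is Eb4.
E5 down a major second is D5.
C5 down a major second is Bb4.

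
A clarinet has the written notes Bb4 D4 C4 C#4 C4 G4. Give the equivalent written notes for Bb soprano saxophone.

First find concert pitch: the A clarinet sounds a minor third below written, so Bb4 D4 C4 C#4 C4 G4 sounds G4 B3 A3 A#3 A3 E4.
Then write for Bb soprano saxophone: it sounds a major second below written, so the part must be a major second above concert.
G4 → A4
B3 → C#4
A3 → B3
A#3 → B#3
A3 → B3
E4 → F#4

A4 C#4 B3 B#3 B3 F#4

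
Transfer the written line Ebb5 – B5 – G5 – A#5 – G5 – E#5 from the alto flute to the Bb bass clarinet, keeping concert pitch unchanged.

First find concert pitch: the alto flute sounds a perfect fourth below written, so Ebb5 B5 G5 A#5 G5 E#5 sounds Bbb4 F#5 D5 E#5 D5 B#4.
Then write for Bb bass clarinet: it sounds a major ninth below written, so the part must be a major ninth above concert.
Bbb4 → Cb6
F#5 → G#6
D5 → E6
E#5 → F##6
D5 → E6
B#4 → C##6

Cb6 G#6 E6 F##6 E6 C##6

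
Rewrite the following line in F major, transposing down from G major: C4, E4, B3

Bb3 D4 A3

G major to F major down is a major second, so every note moves down by that interval.
C4 -> Bb3
E4 -> D4
B3 -> A3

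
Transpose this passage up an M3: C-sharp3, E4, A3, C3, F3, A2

C#3 → E#3
E4 → G#4
A3 → C#4
C3 → E3
F3 → A3
A2 → C#3

E#3 G#4 C#4 E3 A3 C#3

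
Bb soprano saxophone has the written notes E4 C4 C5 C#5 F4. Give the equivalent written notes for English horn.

A4 F4 F5 F#5 Bb4

First find concert pitch: the Bb soprano saxophone sounds a major second below written, so E4 C4 C5 C#5 F4 sounds D4 Bb3 Bb4 B4 Eb4.
Then write for English horn: it sounds a perfect fifth below written, so the part must be a perfect fifth above concert.
D4 → A4
Bb3 → F4
Bb4 → F5
B4 → F#5
Eb4 → Bb4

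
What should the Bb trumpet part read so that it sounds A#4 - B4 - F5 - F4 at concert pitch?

B#4 C#5 G5 G4

The Bb trumpet sounds a major second below written, so the written part must be a major second above concert — transpose each note up.
A#4 gives B#4
B4 gives C#5
F5 gives G5
F4 gives G4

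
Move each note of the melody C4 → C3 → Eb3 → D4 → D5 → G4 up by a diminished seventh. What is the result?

C4 to Bbb4
C3 to Bbb3
Eb3 to Dbb4
D4 to Cb5
D5 to Cb6
G4 to Fb5

Bbb4 Bbb3 Dbb4 Cb5 Cb6 Fb5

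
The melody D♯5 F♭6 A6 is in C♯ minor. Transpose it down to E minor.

F#4 Abb5 C6

From C♯ down to E is a major sixth; apply that to each pitch.
D#5 becomes F#4
Fb6 becomes Abb5
A6 becomes C6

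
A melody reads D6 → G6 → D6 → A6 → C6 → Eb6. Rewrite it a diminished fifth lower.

G#5 C#6 G#5 D#6 F#5 A5

D6 gives G#5
G6 gives C#6
D6 gives G#5
A6 gives D#6
C6 gives F#5
Eb6 gives A5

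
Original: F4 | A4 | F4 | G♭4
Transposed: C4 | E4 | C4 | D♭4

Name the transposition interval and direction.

From F4 to C4 is 4 letter names — a fourth of some quality.
C4 to F4 is 5 semitones, which makes it a perfect fourth; the second version is lower, so the direction is down.
Checking another pair — Gb4 → Db4 — gives the same interval.

down a perfect fourth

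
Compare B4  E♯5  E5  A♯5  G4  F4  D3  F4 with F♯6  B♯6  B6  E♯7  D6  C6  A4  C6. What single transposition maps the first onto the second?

up a perfect twelfth

From B4 to F#6 is 12 letter names — a twelfth of some quality.
B4 to F#6 is 19 semitones, which makes it a perfect twelfth; the second version is higher, so the direction is up.
Checking another pair — F4 → C6 — gives the same interval.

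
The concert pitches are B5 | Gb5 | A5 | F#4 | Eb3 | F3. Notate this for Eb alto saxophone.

Written C4 sounds as Eb3 on the Eb alto saxophone, so concert pitches are written a major sixth up.
B5 becomes G#6
Gb5 becomes Eb6
A5 becomes F#6
F#4 becomes D#5
Eb3 becomes C4
F3 becomes D4

G#6 Eb6 F#6 D#5 C4 D4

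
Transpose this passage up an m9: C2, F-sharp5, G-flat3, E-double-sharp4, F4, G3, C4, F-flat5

Db3 G6 Abb4 F##5 Gb5 Ab4 Db5 Gbb6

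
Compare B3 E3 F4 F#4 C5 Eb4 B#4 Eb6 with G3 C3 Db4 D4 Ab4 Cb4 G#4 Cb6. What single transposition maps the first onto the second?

down a major third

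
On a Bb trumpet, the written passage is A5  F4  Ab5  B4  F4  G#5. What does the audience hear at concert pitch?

Written C4 on the Bb trumpet sounds as Bb3, a major second lower; apply that shift to every note.
A5 gives G5
F4 gives Eb4
Ab5 gives Gb5
B4 gives A4
F4 gives Eb4
G#5 gives F#5

G5 Eb4 Gb5 A4 Eb4 F#5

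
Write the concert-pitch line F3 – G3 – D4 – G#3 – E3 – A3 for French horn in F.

The French horn in F sounds a perfect fifth below written, so the written part must be a perfect fifth above concert — transpose each note up.
F3 → C4
G3 → D4
D4 → A4
G#3 → D#4
E3 → B3
A3 → E4

C4 D4 A4 D#4 B3 E4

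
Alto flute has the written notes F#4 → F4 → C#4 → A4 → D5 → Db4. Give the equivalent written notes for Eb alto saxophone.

A#4 A4 E#4 C#5 F#5 F4

First find concert pitch: the alto flute sounds a perfect fourth below written, so F#4 F4 C#4 A4 D5 Db4 sounds C#4 C4 G#3 E4 A4 Ab3.
Then write for Eb alto saxophone: it sounds a major sixth below written, so the part must be a major sixth above concert.
C#4 → A#4
C4 → A4
G#3 → E#4
E4 → C#5
A4 → F#5
Ab3 → F4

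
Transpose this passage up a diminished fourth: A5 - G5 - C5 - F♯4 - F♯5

Db6 Cb6 Fb5 Bb4 Bb5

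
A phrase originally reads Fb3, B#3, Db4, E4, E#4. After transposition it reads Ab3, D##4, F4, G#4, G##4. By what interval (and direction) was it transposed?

up a major third

From Fb3 to Ab3 is 3 letter names — a third of some quality.
Fb3 to Ab3 is 4 semitones, which makes it a major third; the second version is higher, so the direction is up.
Checking another pair — E#4 → G##4 — gives the same interval.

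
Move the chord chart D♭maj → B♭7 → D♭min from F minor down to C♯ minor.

Amaj F#7 Amin

F minor down to C♯ minor is a diminished fourth; each chord root moves by that interval while the quality stays the same.
D♭maj: root D♭ down a diminished fourth → A, giving Amaj.
B♭7: root B♭ down a diminished fourth → F#, giving F#7.
D♭min: root D♭ down a diminished fourth → A, giving Amin.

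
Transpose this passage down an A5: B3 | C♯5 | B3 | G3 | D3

B3 → Eb3
C#5 → F4
B3 → Eb3
G3 → Cb3
D3 → Gb2

Eb3 F4 Eb3 Cb3 Gb2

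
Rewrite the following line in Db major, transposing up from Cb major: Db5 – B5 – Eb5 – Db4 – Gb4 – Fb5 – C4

Cb major to Db major up is a major second, so every note moves up by that interval.
Db5 -> Eb5
B5 -> C#6
Eb5 -> F5
Db4 -> Eb4
Gb4 -> Ab4
Fb5 -> Gb5
C4 -> D4

Eb5 C#6 F5 Eb4 Ab4 Gb5 D4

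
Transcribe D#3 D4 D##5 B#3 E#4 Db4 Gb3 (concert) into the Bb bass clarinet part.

E#4 E5 E##6 C##5 F##5 Eb5 Ab4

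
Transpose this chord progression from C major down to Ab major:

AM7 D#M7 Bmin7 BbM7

C major down to Ab major is a major third; each chord root moves by that interval while the quality stays the same.
AM7: root A down a major third → F, giving FM7.
D#M7: root D# down a major third → B, giving BM7.
Bmin7: root B down a major third → G, giving Gmin7.
BbM7: root Bb down a major third → Gb, giving GbM7.

FM7 BM7 Gmin7 GbM7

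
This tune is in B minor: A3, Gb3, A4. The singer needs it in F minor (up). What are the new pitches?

B minor to F minor up is a diminished fifth, so every note moves up by that interval.
A3 → Eb4
Gb3 → Dbb4
A4 → Eb5

Eb4 Dbb4 Eb5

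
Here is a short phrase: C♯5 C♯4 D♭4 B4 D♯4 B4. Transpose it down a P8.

C#4 C#3 Db3 B3 D#3 B3

C#5 down a perfect octave is C#4.
C#4: an octave down reaches C, and 12 semitones makes it C#3.
Db4: an octave down reaches D, and 12 semitones makes it Db3.
A perfect octave down from B4 gives B3.
D#4 down a perfect octave is D#3.
A perfect octave down from B4 gives B3.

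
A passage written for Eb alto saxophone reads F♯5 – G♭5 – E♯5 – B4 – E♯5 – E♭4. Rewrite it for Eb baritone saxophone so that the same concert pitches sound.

First find concert pitch: the Eb alto saxophone sounds a major sixth below written, so F♯5 G♭5 E♯5 B4 E♯5 E♭4 sounds A4 Bbb4 G#4 D4 G#4 Gb3.
Then write for Eb baritone saxophone: it sounds a major thirteenth below written, so the part must be a major thirteenth above concert.
A4 → F#6
Bbb4 → Gb6
G#4 → E#6
D4 → B5
G#4 → E#6
Gb3 → Eb5

F#6 Gb6 E#6 B5 E#6 Eb5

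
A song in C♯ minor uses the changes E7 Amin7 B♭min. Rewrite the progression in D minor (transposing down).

F7 Bbmin7 Cbmin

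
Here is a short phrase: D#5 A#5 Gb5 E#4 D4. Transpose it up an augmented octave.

D##6 A##6 G6 E##5 D#5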